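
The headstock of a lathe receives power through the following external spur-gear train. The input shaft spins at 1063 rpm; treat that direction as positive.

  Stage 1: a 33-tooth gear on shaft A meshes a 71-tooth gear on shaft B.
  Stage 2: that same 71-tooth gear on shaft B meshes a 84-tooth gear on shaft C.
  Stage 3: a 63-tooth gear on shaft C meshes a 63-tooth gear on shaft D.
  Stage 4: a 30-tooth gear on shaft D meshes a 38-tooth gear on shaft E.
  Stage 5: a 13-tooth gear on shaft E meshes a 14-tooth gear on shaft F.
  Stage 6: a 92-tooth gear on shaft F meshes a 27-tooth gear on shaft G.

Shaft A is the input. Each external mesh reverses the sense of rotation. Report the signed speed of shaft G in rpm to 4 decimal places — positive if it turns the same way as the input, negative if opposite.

+1043.1457 rpm (same as input, |ω| = 1043.1457 rpm)

Stage 1 [33T→71T]: ω = 1063.0000×33/71 = 494.0704 rpm, dir flips to −; running = −494.0704
Stage 2 [71T→84T]: ω = 494.0704×71/84 = 417.6071 rpm, dir flips to +; running = +417.6071
Stage 3 [63T→63T]: ω = 417.6071×63/63 = 417.6071 rpm, dir flips to −; running = −417.6071
Stage 4 [30T→38T]: ω = 417.6071×30/38 = 329.6898 rpm, dir flips to +; running = +329.6898
Stage 5 [13T→14T]: ω = 329.6898×13/14 = 306.1406 rpm, dir flips to −; running = −306.1406
Stage 6 [92T→27T]: ω = 306.1406×92/27 = 1043.1457 rpm, dir flips to +; running = +1043.1457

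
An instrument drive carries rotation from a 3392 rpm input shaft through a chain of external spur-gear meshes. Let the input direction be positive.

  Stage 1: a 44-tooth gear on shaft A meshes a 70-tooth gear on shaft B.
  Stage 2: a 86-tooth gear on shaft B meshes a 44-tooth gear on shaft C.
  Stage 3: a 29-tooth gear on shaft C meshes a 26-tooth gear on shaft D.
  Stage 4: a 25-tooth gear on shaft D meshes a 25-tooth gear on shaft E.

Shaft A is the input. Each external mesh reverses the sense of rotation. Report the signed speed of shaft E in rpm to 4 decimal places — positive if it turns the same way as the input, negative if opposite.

+4648.1582 rpm (same as input, |ω| = 4648.1582 rpm)

Stage 1 [44T→70T]: ω = 3392.0000×44/70 = 2132.1143 rpm, dir flips to −; running = −2132.1143
Stage 2 [86T→44T]: ω = 2132.1143×86/44 = 4167.3143 rpm, dir flips to +; running = +4167.3143
Stage 3 [29T→26T]: ω = 4167.3143×29/26 = 4648.1582 rpm, dir flips to −; running = −4648.1582
Stage 4 [25T→25T]: ω = 4648.1582×25/25 = 4648.1582 rpm, dir flips to +; running = +4648.1582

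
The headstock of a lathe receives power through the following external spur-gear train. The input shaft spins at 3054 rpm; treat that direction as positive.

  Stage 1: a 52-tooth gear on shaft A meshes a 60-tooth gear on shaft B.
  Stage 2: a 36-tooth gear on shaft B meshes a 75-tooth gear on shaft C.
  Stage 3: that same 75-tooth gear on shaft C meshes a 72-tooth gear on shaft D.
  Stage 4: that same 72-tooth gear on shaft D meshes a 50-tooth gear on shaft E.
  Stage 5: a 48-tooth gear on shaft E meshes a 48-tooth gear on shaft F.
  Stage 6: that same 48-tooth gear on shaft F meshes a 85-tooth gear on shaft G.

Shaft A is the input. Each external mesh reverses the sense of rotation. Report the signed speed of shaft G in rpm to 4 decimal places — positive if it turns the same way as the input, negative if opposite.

+1076.1577 rpm (same as input, |ω| = 1076.1577 rpm)

Stage 1 [52T→60T]: ω = 3054.0000×52/60 = 2646.8000 rpm, dir flips to −; running = −2646.8000
Stage 2 [36T→75T]: ω = 2646.8000×36/75 = 1270.4640 rpm, dir flips to +; running = +1270.4640
Stage 3 [75T→72T]: ω = 1270.4640×75/72 = 1323.4000 rpm, dir flips to −; running = −1323.4000
Stage 4 [72T→50T]: ω = 1323.4000×72/50 = 1905.6960 rpm, dir flips to +; running = +1905.6960
Stage 5 [48T→48T]: ω = 1905.6960×48/48 = 1905.6960 rpm, dir flips to −; running = −1905.6960
Stage 6 [48T→85T]: ω = 1905.6960×48/85 = 1076.1577 rpm, dir flips to +; running = +1076.1577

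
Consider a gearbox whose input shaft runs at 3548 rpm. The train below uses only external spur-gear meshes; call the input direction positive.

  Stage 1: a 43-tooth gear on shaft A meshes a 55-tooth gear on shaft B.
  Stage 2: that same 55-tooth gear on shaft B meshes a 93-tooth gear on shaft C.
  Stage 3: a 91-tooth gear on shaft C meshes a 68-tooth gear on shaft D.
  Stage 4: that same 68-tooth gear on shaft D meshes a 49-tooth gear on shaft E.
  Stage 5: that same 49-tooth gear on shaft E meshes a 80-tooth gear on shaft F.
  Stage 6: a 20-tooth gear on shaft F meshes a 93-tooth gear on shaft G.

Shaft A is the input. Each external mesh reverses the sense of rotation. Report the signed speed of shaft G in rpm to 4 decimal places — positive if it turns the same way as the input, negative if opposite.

Stage 1 [43T→55T]: ω = 3548.0000×43/55 = 2773.8909 rpm, dir flips to −; running = −2773.8909
Stage 2 [55T→93T]: ω = 2773.8909×55/93 = 1640.4731 rpm, dir flips to +; running = +1640.4731
Stage 3 [91T→68T]: ω = 1640.4731×91/68 = 2195.3390 rpm, dir flips to −; running = −2195.3390
Stage 4 [68T→49T]: ω = 2195.3390×68/49 = 3046.5929 rpm, dir flips to +; running = +3046.5929
Stage 5 [49T→80T]: ω = 3046.5929×49/80 = 1866.0382 rpm, dir flips to −; running = −1866.0382
Stage 6 [20T→93T]: ω = 1866.0382×20/93 = 401.2985 rpm, dir flips to +; running = +401.2985

+401.2985 rpm (same as input, |ω| = 401.2985 rpm)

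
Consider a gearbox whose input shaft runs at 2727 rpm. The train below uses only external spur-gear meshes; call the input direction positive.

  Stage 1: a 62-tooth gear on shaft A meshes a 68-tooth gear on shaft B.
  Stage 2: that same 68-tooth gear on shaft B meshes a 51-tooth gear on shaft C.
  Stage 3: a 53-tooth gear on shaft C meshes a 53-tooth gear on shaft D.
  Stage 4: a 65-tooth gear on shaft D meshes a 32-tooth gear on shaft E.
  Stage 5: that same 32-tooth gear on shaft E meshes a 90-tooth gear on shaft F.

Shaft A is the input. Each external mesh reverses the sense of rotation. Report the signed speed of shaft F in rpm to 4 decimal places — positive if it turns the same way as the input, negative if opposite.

Stage 1 [62T→68T]: ω = 2727.0000×62/68 = 2486.3824 rpm, dir flips to −; running = −2486.3824
Stage 2 [68T→51T]: ω = 2486.3824×68/51 = 3315.1765 rpm, dir flips to +; running = +3315.1765
Stage 3 [53T→53T]: ω = 3315.1765×53/53 = 3315.1765 rpm, dir flips to −; running = −3315.1765
Stage 4 [65T→32T]: ω = 3315.1765×65/32 = 6733.9522 rpm, dir flips to +; running = +6733.9522
Stage 5 [32T→90T]: ω = 6733.9522×32/90 = 2394.2941 rpm, dir flips to −; running = −2394.2941

-2394.2941 rpm (opposite to input, |ω| = 2394.2941 rpm)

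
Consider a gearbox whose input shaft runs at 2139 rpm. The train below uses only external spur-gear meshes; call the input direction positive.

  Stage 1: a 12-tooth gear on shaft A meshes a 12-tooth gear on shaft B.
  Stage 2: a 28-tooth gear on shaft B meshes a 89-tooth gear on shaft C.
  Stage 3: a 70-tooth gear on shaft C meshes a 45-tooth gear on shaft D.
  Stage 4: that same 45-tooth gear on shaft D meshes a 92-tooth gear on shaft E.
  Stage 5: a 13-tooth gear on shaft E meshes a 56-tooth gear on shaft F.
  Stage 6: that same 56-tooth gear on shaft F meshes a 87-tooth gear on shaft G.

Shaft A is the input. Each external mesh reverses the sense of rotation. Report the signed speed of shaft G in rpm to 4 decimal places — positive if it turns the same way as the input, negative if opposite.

Stage 1 [12T→12T]: ω = 2139.0000×12/12 = 2139.0000 rpm, dir flips to −; running = −2139.0000
Stage 2 [28T→89T]: ω = 2139.0000×28/89 = 672.9438 rpm, dir flips to +; running = +672.9438
Stage 3 [70T→45T]: ω = 672.9438×70/45 = 1046.8015 rpm, dir flips to −; running = −1046.8015
Stage 4 [45T→92T]: ω = 1046.8015×45/92 = 512.0225 rpm, dir flips to +; running = +512.0225
Stage 5 [13T→56T]: ω = 512.0225×13/56 = 118.8624 rpm, dir flips to −; running = −118.8624
Stage 6 [56T→87T]: ω = 118.8624×56/87 = 76.5091 rpm, dir flips to +; running = +76.5091

+76.5091 rpm (same as input, |ω| = 76.5091 rpm)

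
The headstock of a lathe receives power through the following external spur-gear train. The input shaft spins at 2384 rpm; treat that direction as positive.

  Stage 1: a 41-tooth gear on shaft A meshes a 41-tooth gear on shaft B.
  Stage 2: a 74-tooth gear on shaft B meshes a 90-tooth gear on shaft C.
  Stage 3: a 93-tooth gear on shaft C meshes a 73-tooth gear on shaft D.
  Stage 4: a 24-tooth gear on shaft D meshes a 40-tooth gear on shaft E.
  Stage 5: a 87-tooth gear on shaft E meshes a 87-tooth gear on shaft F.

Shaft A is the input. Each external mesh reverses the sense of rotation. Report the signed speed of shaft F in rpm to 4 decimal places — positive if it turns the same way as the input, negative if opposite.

-1498.3277 rpm (opposite to input, |ω| = 1498.3277 rpm)

Stage 1 [41T→41T]: ω = 2384.0000×41/41 = 2384.0000 rpm, dir flips to −; running = −2384.0000
Stage 2 [74T→90T]: ω = 2384.0000×74/90 = 1960.1778 rpm, dir flips to +; running = +1960.1778
Stage 3 [93T→73T]: ω = 1960.1778×93/73 = 2497.2128 rpm, dir flips to −; running = −2497.2128
Stage 4 [24T→40T]: ω = 2497.2128×24/40 = 1498.3277 rpm, dir flips to +; running = +1498.3277
Stage 5 [87T→87T]: ω = 1498.3277×87/87 = 1498.3277 rpm, dir flips to −; running = −1498.3277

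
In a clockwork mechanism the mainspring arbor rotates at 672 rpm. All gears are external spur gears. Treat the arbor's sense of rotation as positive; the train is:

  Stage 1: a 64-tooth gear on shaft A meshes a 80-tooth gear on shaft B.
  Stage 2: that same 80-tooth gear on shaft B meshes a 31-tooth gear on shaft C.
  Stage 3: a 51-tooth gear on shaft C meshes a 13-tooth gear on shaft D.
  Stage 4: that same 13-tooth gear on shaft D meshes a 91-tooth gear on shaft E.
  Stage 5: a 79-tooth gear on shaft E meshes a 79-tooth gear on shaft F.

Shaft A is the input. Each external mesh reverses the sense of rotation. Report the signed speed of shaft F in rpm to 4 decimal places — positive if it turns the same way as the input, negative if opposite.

Stage 1 [64T→80T]: ω = 672.0000×64/80 = 537.6000 rpm, dir flips to −; running = −537.6000
Stage 2 [80T→31T]: ω = 537.6000×80/31 = 1387.3548 rpm, dir flips to +; running = +1387.3548
Stage 3 [51T→13T]: ω = 1387.3548×51/13 = 5442.6998 rpm, dir flips to −; running = −5442.6998
Stage 4 [13T→91T]: ω = 5442.6998×13/91 = 777.5285 rpm, dir flips to +; running = +777.5285
Stage 5 [79T→79T]: ω = 777.5285×79/79 = 777.5285 rpm, dir flips to −; running = −777.5285

-777.5285 rpm (opposite to input, |ω| = 777.5285 rpm)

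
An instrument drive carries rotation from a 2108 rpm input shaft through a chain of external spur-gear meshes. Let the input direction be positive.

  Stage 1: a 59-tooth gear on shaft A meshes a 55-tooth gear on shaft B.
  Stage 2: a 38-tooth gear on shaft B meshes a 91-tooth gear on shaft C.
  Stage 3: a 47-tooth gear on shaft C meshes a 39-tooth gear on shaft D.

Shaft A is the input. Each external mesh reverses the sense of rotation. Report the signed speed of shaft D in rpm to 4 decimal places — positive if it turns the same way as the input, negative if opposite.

Stage 1 [59T→55T]: ω = 2108.0000×59/55 = 2261.3091 rpm, dir flips to −; running = −2261.3091
Stage 2 [38T→91T]: ω = 2261.3091×38/91 = 944.2829 rpm, dir flips to +; running = +944.2829
Stage 3 [47T→39T]: ω = 944.2829×47/39 = 1137.9820 rpm, dir flips to −; running = −1137.9820

-1137.9820 rpm (opposite to input, |ω| = 1137.9820 rpm)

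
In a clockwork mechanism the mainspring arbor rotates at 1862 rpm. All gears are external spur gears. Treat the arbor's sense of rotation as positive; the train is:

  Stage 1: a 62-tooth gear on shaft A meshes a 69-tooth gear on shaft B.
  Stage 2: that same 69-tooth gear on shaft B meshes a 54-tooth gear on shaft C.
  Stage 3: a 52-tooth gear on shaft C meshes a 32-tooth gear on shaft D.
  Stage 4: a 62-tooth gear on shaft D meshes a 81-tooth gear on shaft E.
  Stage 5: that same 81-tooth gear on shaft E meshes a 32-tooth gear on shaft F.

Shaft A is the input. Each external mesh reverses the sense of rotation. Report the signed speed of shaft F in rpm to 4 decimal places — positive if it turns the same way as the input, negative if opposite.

Stage 1 [62T→69T]: ω = 1862.0000×62/69 = 1673.1014 rpm, dir flips to −; running = −1673.1014
Stage 2 [69T→54T]: ω = 1673.1014×69/54 = 2137.8519 rpm, dir flips to +; running = +2137.8519
Stage 3 [52T→32T]: ω = 2137.8519×52/32 = 3474.0093 rpm, dir flips to −; running = −3474.0093
Stage 4 [62T→81T]: ω = 3474.0093×62/81 = 2659.1182 rpm, dir flips to +; running = +2659.1182
Stage 5 [81T→32T]: ω = 2659.1182×81/32 = 6730.8929 rpm, dir flips to −; running = −6730.8929

-6730.8929 rpm (opposite to input, |ω| = 6730.8929 rpm)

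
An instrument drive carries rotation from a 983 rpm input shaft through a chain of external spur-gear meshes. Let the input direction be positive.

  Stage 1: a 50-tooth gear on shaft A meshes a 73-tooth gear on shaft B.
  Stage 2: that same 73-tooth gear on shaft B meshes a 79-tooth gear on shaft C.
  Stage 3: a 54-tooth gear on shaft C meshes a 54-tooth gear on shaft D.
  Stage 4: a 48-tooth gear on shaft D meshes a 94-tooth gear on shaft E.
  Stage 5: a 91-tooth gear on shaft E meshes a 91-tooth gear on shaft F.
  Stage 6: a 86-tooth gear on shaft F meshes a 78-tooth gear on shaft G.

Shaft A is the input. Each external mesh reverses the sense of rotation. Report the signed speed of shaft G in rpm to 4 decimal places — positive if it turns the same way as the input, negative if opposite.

+350.2786 rpm (same as input, |ω| = 350.2786 rpm)

Stage 1 [50T→73T]: ω = 983.0000×50/73 = 673.2877 rpm, dir flips to −; running = −673.2877
Stage 2 [73T→79T]: ω = 673.2877×73/79 = 622.1519 rpm, dir flips to +; running = +622.1519
Stage 3 [54T→54T]: ω = 622.1519×54/54 = 622.1519 rpm, dir flips to −; running = −622.1519
Stage 4 [48T→94T]: ω = 622.1519×48/94 = 317.6946 rpm, dir flips to +; running = +317.6946
Stage 5 [91T→91T]: ω = 317.6946×91/91 = 317.6946 rpm, dir flips to −; running = −317.6946
Stage 6 [86T→78T]: ω = 317.6946×86/78 = 350.2786 rpm, dir flips to +; running = +350.2786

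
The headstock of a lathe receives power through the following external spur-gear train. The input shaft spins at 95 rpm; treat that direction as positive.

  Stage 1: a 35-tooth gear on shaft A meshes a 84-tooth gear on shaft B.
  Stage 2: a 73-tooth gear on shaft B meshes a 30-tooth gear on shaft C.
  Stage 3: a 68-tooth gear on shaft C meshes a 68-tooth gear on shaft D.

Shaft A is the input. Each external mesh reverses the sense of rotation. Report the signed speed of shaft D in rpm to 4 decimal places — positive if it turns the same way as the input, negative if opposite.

Stage 1 [35T→84T]: ω = 95.0000×35/84 = 39.5833 rpm, dir flips to −; running = −39.5833
Stage 2 [73T→30T]: ω = 39.5833×73/30 = 96.3194 rpm, dir flips to +; running = +96.3194
Stage 3 [68T→68T]: ω = 96.3194×68/68 = 96.3194 rpm, dir flips to −; running = −96.3194

-96.3194 rpm (opposite to input, |ω| = 96.3194 rpm)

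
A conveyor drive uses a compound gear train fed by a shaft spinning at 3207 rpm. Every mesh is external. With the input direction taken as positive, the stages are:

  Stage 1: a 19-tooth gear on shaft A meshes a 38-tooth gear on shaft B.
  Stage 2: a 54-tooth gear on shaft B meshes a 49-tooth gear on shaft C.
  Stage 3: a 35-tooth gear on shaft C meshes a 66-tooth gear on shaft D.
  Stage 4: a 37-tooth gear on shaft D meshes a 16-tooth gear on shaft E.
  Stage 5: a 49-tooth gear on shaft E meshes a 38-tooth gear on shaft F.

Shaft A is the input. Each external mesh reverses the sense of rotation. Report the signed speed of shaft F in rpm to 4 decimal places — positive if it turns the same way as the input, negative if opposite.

-2794.3769 rpm (opposite to input, |ω| = 2794.3769 rpm)

Stage 1 [19T→38T]: ω = 3207.0000×19/38 = 1603.5000 rpm, dir flips to −; running = −1603.5000
Stage 2 [54T→49T]: ω = 1603.5000×54/49 = 1767.1224 rpm, dir flips to +; running = +1767.1224
Stage 3 [35T→66T]: ω = 1767.1224×35/66 = 937.1104 rpm, dir flips to −; running = −937.1104
Stage 4 [37T→16T]: ω = 937.1104×37/16 = 2167.0678 rpm, dir flips to +; running = +2167.0678
Stage 5 [49T→38T]: ω = 2167.0678×49/38 = 2794.3769 rpm, dir flips to −; running = −2794.3769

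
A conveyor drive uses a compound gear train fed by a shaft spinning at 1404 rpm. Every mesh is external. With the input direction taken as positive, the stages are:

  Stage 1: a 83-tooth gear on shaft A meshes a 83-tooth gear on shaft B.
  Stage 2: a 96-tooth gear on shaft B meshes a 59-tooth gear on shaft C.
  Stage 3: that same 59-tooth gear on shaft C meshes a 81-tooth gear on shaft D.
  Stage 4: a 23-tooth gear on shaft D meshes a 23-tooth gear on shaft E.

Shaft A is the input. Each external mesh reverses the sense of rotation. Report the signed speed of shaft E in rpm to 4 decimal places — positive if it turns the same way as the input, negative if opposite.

+1664.0000 rpm (same as input, |ω| = 1664.0000 rpm)

Stage 1 [83T→83T]: ω = 1404.0000×83/83 = 1404.0000 rpm, dir flips to −; running = −1404.0000
Stage 2 [96T→59T]: ω = 1404.0000×96/59 = 2284.4746 rpm, dir flips to +; running = +2284.4746
Stage 3 [59T→81T]: ω = 2284.4746×59/81 = 1664.0000 rpm, dir flips to −; running = −1664.0000
Stage 4 [23T→23T]: ω = 1664.0000×23/23 = 1664.0000 rpm, dir flips to +; running = +1664.0000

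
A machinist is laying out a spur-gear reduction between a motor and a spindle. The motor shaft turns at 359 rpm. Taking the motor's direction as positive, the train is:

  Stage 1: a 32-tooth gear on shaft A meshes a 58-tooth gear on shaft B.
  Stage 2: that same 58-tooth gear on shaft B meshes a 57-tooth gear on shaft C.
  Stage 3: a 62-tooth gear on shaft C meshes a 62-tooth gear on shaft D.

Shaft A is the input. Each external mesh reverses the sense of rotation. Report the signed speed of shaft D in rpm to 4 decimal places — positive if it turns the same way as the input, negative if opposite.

Stage 1 [32T→58T]: ω = 359.0000×32/58 = 198.0690 rpm, dir flips to −; running = −198.0690
Stage 2 [58T→57T]: ω = 198.0690×58/57 = 201.5439 rpm, dir flips to +; running = +201.5439
Stage 3 [62T→62T]: ω = 201.5439×62/62 = 201.5439 rpm, dir flips to −; running = −201.5439

-201.5439 rpm (opposite to input, |ω| = 201.5439 rpm)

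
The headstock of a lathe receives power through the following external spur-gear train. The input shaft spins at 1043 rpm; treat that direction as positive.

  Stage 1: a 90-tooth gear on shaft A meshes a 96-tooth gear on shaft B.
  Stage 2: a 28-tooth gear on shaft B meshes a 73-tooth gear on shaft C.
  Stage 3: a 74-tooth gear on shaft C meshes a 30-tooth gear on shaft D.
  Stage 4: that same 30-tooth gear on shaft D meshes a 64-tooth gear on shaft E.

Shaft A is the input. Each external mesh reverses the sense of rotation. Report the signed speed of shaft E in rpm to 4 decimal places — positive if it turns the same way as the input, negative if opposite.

+433.6531 rpm (same as input, |ω| = 433.6531 rpm)

Stage 1 [90T→96T]: ω = 1043.0000×90/96 = 977.8125 rpm, dir flips to −; running = −977.8125
Stage 2 [28T→73T]: ω = 977.8125×28/73 = 375.0514 rpm, dir flips to +; running = +375.0514
Stage 3 [74T→30T]: ω = 375.0514×74/30 = 925.1267 rpm, dir flips to −; running = −925.1267
Stage 4 [30T→64T]: ω = 925.1267×30/64 = 433.6531 rpm, dir flips to +; running = +433.6531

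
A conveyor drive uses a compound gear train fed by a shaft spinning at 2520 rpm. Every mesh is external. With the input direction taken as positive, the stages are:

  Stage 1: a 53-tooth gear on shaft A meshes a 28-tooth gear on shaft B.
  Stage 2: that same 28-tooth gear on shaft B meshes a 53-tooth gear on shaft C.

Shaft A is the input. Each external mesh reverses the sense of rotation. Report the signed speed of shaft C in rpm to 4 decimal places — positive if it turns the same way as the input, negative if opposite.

+2520.0000 rpm (same as input, |ω| = 2520.0000 rpm)

Stage 1 [53T→28T]: ω = 2520.0000×53/28 = 4770.0000 rpm, dir flips to −; running = −4770.0000
Stage 2 [28T→53T]: ω = 4770.0000×28/53 = 2520.0000 rpm, dir flips to +; running = +2520.0000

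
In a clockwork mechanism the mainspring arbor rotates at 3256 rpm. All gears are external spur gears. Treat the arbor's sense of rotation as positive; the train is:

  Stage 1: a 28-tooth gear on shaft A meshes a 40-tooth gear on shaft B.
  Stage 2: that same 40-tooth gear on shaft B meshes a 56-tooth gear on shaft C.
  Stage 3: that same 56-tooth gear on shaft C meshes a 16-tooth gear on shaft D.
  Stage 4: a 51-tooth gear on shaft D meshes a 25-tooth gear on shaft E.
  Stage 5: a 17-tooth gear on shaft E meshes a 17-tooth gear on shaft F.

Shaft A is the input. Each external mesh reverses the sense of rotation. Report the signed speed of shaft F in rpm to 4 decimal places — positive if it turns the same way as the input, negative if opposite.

-11623.9200 rpm (opposite to input, |ω| = 11623.9200 rpm)

Stage 1 [28T→40T]: ω = 3256.0000×28/40 = 2279.2000 rpm, dir flips to −; running = −2279.2000
Stage 2 [40T→56T]: ω = 2279.2000×40/56 = 1628.0000 rpm, dir flips to +; running = +1628.0000
Stage 3 [56T→16T]: ω = 1628.0000×56/16 = 5698.0000 rpm, dir flips to −; running = −5698.0000
Stage 4 [51T→25T]: ω = 5698.0000×51/25 = 11623.9200 rpm, dir flips to +; running = +11623.9200
Stage 5 [17T→17T]: ω = 11623.9200×17/17 = 11623.9200 rpm, dir flips to −; running = −11623.9200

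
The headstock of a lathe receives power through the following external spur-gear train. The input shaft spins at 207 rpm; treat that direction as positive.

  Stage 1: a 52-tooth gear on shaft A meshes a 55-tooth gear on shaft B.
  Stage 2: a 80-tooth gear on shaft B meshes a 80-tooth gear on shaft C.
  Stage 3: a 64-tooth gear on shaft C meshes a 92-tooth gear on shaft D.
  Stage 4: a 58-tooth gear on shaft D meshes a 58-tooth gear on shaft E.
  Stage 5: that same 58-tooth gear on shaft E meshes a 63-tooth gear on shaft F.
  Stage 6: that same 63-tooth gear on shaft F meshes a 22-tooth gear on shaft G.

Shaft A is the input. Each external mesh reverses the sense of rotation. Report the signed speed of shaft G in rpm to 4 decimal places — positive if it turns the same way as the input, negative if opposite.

+358.9289 rpm (same as input, |ω| = 358.9289 rpm)

Stage 1 [52T→55T]: ω = 207.0000×52/55 = 195.7091 rpm, dir flips to −; running = −195.7091
Stage 2 [80T→80T]: ω = 195.7091×80/80 = 195.7091 rpm, dir flips to +; running = +195.7091
Stage 3 [64T→92T]: ω = 195.7091×64/92 = 136.1455 rpm, dir flips to −; running = −136.1455
Stage 4 [58T→58T]: ω = 136.1455×58/58 = 136.1455 rpm, dir flips to +; running = +136.1455
Stage 5 [58T→63T]: ω = 136.1455×58/63 = 125.3403 rpm, dir flips to −; running = −125.3403
Stage 6 [63T→22T]: ω = 125.3403×63/22 = 358.9289 rpm, dir flips to +; running = +358.9289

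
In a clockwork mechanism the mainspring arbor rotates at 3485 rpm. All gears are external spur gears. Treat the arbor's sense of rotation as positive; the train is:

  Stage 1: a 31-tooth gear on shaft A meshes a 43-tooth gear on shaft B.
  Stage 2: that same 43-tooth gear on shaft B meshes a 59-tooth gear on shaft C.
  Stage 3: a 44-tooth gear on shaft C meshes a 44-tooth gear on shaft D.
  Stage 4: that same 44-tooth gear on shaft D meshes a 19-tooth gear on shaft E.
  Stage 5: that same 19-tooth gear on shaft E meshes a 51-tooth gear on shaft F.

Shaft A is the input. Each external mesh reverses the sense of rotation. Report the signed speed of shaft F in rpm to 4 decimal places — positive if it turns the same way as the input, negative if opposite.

-1579.7740 rpm (opposite to input, |ω| = 1579.7740 rpm)

Stage 1 [31T→43T]: ω = 3485.0000×31/43 = 2512.4419 rpm, dir flips to −; running = −2512.4419
Stage 2 [43T→59T]: ω = 2512.4419×43/59 = 1831.1017 rpm, dir flips to +; running = +1831.1017
Stage 3 [44T→44T]: ω = 1831.1017×44/44 = 1831.1017 rpm, dir flips to −; running = −1831.1017
Stage 4 [44T→19T]: ω = 1831.1017×44/19 = 4240.4460 rpm, dir flips to +; running = +4240.4460
Stage 5 [19T→51T]: ω = 4240.4460×19/51 = 1579.7740 rpm, dir flips to −; running = −1579.7740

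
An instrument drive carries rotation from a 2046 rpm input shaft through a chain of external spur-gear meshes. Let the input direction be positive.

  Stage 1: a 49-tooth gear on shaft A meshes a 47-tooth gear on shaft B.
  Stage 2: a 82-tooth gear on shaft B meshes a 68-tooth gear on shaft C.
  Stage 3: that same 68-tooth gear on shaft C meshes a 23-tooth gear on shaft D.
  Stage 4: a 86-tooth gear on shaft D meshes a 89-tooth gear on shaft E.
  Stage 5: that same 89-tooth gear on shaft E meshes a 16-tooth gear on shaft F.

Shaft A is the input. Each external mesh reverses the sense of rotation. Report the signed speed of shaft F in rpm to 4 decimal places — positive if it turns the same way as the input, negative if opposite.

Stage 1 [49T→47T]: ω = 2046.0000×49/47 = 2133.0638 rpm, dir flips to −; running = −2133.0638
Stage 2 [82T→68T]: ω = 2133.0638×82/68 = 2572.2240 rpm, dir flips to +; running = +2572.2240
Stage 3 [68T→23T]: ω = 2572.2240×68/23 = 7604.8363 rpm, dir flips to −; running = −7604.8363
Stage 4 [86T→89T]: ω = 7604.8363×86/89 = 7348.4935 rpm, dir flips to +; running = +7348.4935
Stage 5 [89T→16T]: ω = 7348.4935×89/16 = 40875.9949 rpm, dir flips to −; running = −40875.9949

-40875.9949 rpm (opposite to input, |ω| = 40875.9949 rpm)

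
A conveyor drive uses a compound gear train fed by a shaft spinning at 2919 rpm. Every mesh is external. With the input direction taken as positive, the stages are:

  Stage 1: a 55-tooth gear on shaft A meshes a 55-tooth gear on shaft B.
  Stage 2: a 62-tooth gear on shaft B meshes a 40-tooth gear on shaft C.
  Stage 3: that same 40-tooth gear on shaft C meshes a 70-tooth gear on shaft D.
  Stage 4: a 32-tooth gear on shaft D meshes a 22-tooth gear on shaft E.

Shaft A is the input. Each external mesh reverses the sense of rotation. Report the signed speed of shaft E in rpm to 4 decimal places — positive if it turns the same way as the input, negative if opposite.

Stage 1 [55T→55T]: ω = 2919.0000×55/55 = 2919.0000 rpm, dir flips to −; running = −2919.0000
Stage 2 [62T→40T]: ω = 2919.0000×62/40 = 4524.4500 rpm, dir flips to +; running = +4524.4500
Stage 3 [40T→70T]: ω = 4524.4500×40/70 = 2585.4000 rpm, dir flips to −; running = −2585.4000
Stage 4 [32T→22T]: ω = 2585.4000×32/22 = 3760.5818 rpm, dir flips to +; running = +3760.5818

+3760.5818 rpm (same as input, |ω| = 3760.5818 rpm)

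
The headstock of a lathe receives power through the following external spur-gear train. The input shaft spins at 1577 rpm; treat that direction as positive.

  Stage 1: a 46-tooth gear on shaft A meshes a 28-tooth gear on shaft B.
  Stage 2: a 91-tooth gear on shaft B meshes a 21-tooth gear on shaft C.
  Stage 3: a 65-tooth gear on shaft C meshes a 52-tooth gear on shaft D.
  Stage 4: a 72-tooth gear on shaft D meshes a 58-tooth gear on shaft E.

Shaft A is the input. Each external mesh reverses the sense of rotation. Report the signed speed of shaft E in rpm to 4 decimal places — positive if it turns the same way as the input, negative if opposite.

+17420.8005 rpm (same as input, |ω| = 17420.8005 rpm)

Stage 1 [46T→28T]: ω = 1577.0000×46/28 = 2590.7857 rpm, dir flips to −; running = −2590.7857
Stage 2 [91T→21T]: ω = 2590.7857×91/21 = 11226.7381 rpm, dir flips to +; running = +11226.7381
Stage 3 [65T→52T]: ω = 11226.7381×65/52 = 14033.4226 rpm, dir flips to −; running = −14033.4226
Stage 4 [72T→58T]: ω = 14033.4226×72/58 = 17420.8005 rpm, dir flips to +; running = +17420.8005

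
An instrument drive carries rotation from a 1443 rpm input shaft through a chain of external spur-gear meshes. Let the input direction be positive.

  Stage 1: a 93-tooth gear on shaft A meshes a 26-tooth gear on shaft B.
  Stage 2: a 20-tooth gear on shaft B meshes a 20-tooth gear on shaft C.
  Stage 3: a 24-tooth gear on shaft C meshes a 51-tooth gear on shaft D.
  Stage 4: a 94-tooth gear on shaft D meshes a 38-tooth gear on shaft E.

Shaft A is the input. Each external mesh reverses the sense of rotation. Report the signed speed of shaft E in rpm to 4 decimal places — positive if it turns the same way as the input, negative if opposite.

+6008.4334 rpm (same as input, |ω| = 6008.4334 rpm)

Stage 1 [93T→26T]: ω = 1443.0000×93/26 = 5161.5000 rpm, dir flips to −; running = −5161.5000
Stage 2 [20T→20T]: ω = 5161.5000×20/20 = 5161.5000 rpm, dir flips to +; running = +5161.5000
Stage 3 [24T→51T]: ω = 5161.5000×24/51 = 2428.9412 rpm, dir flips to −; running = −2428.9412
Stage 4 [94T→38T]: ω = 2428.9412×94/38 = 6008.4334 rpm, dir flips to +; running = +6008.4334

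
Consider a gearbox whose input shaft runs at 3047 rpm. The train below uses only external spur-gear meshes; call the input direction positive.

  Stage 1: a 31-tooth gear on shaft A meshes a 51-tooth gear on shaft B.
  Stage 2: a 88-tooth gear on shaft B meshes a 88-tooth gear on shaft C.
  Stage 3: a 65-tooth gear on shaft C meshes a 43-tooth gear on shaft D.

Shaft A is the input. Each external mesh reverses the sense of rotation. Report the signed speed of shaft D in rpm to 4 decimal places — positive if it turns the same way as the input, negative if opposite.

-2799.6831 rpm (opposite to input, |ω| = 2799.6831 rpm)

Stage 1 [31T→51T]: ω = 3047.0000×31/51 = 1852.0980 rpm, dir flips to −; running = −1852.0980
Stage 2 [88T→88T]: ω = 1852.0980×88/88 = 1852.0980 rpm, dir flips to +; running = +1852.0980
Stage 3 [65T→43T]: ω = 1852.0980×65/43 = 2799.6831 rpm, dir flips to −; running = −2799.6831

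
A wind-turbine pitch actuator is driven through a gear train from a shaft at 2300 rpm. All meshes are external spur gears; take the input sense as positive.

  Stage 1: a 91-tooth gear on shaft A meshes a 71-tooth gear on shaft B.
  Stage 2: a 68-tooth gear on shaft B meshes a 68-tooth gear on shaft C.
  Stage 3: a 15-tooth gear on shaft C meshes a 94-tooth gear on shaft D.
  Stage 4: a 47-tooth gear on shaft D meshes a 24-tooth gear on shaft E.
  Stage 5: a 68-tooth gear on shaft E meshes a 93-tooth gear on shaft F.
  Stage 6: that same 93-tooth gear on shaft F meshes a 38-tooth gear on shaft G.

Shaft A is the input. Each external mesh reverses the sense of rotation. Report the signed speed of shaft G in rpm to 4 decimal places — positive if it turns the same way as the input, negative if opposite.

+1648.4896 rpm (same as input, |ω| = 1648.4896 rpm)

Stage 1 [91T→71T]: ω = 2300.0000×91/71 = 2947.8873 rpm, dir flips to −; running = −2947.8873
Stage 2 [68T→68T]: ω = 2947.8873×68/68 = 2947.8873 rpm, dir flips to +; running = +2947.8873
Stage 3 [15T→94T]: ω = 2947.8873×15/94 = 470.4076 rpm, dir flips to −; running = −470.4076
Stage 4 [47T→24T]: ω = 470.4076×47/24 = 921.2148 rpm, dir flips to +; running = +921.2148
Stage 5 [68T→93T]: ω = 921.2148×68/93 = 673.5764 rpm, dir flips to −; running = −673.5764
Stage 6 [93T→38T]: ω = 673.5764×93/38 = 1648.4896 rpm, dir flips to +; running = +1648.4896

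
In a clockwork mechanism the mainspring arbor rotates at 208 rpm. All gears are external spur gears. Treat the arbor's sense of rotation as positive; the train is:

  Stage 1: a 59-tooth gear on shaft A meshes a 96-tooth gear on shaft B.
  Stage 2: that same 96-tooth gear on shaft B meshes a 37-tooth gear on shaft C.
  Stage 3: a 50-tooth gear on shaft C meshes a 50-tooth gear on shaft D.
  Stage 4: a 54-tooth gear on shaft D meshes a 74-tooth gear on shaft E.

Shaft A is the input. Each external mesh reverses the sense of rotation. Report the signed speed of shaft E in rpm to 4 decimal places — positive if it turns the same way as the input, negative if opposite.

+242.0336 rpm (same as input, |ω| = 242.0336 rpm)

Stage 1 [59T→96T]: ω = 208.0000×59/96 = 127.8333 rpm, dir flips to −; running = −127.8333
Stage 2 [96T→37T]: ω = 127.8333×96/37 = 331.6757 rpm, dir flips to +; running = +331.6757
Stage 3 [50T→50T]: ω = 331.6757×50/50 = 331.6757 rpm, dir flips to −; running = −331.6757
Stage 4 [54T→74T]: ω = 331.6757×54/74 = 242.0336 rpm, dir flips to +; running = +242.0336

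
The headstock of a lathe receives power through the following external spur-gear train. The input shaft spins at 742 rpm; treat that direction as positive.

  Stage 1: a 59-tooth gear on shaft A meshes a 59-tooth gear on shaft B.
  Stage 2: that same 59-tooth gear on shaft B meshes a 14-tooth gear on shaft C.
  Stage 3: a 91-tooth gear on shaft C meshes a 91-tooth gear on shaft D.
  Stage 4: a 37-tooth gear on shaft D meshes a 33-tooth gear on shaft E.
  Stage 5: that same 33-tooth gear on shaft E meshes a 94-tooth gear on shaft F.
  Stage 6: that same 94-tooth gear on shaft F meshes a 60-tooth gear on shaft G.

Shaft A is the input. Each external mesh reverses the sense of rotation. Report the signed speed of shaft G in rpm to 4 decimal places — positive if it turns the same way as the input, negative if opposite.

Stage 1 [59T→59T]: ω = 742.0000×59/59 = 742.0000 rpm, dir flips to −; running = −742.0000
Stage 2 [59T→14T]: ω = 742.0000×59/14 = 3127.0000 rpm, dir flips to +; running = +3127.0000
Stage 3 [91T→91T]: ω = 3127.0000×91/91 = 3127.0000 rpm, dir flips to −; running = −3127.0000
Stage 4 [37T→33T]: ω = 3127.0000×37/33 = 3506.0303 rpm, dir flips to +; running = +3506.0303
Stage 5 [33T→94T]: ω = 3506.0303×33/94 = 1230.8404 rpm, dir flips to −; running = −1230.8404
Stage 6 [94T→60T]: ω = 1230.8404×94/60 = 1928.3167 rpm, dir flips to +; running = +1928.3167

+1928.3167 rpm (same as input, |ω| = 1928.3167 rpm)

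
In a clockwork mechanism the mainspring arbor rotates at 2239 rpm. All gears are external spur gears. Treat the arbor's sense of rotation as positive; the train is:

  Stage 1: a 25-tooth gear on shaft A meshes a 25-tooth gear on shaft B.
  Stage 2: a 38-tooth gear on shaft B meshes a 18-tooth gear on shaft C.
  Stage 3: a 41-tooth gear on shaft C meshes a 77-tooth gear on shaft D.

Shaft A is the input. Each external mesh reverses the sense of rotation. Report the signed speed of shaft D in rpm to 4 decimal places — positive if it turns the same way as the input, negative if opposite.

-2516.8557 rpm (opposite to input, |ω| = 2516.8557 rpm)

Stage 1 [25T→25T]: ω = 2239.0000×25/25 = 2239.0000 rpm, dir flips to −; running = −2239.0000
Stage 2 [38T→18T]: ω = 2239.0000×38/18 = 4726.7778 rpm, dir flips to +; running = +4726.7778
Stage 3 [41T→77T]: ω = 4726.7778×41/77 = 2516.8557 rpm, dir flips to −; running = −2516.8557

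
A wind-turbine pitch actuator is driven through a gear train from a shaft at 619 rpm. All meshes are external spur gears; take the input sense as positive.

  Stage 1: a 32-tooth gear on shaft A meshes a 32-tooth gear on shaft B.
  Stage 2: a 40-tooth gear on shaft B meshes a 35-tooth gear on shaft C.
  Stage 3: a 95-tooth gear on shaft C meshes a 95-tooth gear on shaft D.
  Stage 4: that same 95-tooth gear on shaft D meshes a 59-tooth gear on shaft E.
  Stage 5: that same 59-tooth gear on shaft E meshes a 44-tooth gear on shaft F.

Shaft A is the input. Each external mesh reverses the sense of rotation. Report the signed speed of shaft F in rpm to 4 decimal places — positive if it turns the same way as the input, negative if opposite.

Stage 1 [32T→32T]: ω = 619.0000×32/32 = 619.0000 rpm, dir flips to −; running = −619.0000
Stage 2 [40T→35T]: ω = 619.0000×40/35 = 707.4286 rpm, dir flips to +; running = +707.4286
Stage 3 [95T→95T]: ω = 707.4286×95/95 = 707.4286 rpm, dir flips to −; running = −707.4286
Stage 4 [95T→59T]: ω = 707.4286×95/59 = 1139.0799 rpm, dir flips to +; running = +1139.0799
Stage 5 [59T→44T]: ω = 1139.0799×59/44 = 1527.4026 rpm, dir flips to −; running = −1527.4026

-1527.4026 rpm (opposite to input, |ω| = 1527.4026 rpm)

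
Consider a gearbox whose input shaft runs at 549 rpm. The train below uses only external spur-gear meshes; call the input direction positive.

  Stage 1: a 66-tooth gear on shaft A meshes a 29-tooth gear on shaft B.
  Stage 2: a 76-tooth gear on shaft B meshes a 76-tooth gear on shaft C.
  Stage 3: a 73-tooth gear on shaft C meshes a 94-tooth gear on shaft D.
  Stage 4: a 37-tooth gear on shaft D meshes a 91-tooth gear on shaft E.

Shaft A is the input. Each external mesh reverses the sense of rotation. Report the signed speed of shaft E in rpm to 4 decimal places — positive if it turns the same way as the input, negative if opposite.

Stage 1 [66T→29T]: ω = 549.0000×66/29 = 1249.4483 rpm, dir flips to −; running = −1249.4483
Stage 2 [76T→76T]: ω = 1249.4483×76/76 = 1249.4483 rpm, dir flips to +; running = +1249.4483
Stage 3 [73T→94T]: ω = 1249.4483×73/94 = 970.3162 rpm, dir flips to −; running = −970.3162
Stage 4 [37T→91T]: ω = 970.3162×37/91 = 394.5242 rpm, dir flips to +; running = +394.5242

+394.5242 rpm (same as input, |ω| = 394.5242 rpm)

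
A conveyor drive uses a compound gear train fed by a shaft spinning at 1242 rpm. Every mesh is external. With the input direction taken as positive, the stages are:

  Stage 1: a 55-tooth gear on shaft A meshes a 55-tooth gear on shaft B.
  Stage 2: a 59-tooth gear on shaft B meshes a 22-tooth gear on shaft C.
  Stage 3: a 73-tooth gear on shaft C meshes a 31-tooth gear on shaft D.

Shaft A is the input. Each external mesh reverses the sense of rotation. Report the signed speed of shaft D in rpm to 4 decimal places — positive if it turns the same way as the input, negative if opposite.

-7843.5396 rpm (opposite to input, |ω| = 7843.5396 rpm)

Stage 1 [55T→55T]: ω = 1242.0000×55/55 = 1242.0000 rpm, dir flips to −; running = −1242.0000
Stage 2 [59T→22T]: ω = 1242.0000×59/22 = 3330.8182 rpm, dir flips to +; running = +3330.8182
Stage 3 [73T→31T]: ω = 3330.8182×73/31 = 7843.5396 rpm, dir flips to −; running = −7843.5396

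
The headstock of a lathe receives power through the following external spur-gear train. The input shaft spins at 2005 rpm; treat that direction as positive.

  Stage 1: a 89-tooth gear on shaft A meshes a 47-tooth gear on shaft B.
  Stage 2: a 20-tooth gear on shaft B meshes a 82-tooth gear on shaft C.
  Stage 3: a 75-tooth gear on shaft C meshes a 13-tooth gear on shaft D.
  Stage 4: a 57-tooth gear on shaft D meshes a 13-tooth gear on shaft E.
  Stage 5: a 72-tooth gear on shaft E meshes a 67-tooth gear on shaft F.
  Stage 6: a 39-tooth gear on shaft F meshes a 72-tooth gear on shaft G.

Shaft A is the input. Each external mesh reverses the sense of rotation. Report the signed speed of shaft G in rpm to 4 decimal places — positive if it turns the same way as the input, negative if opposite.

Stage 1 [89T→47T]: ω = 2005.0000×89/47 = 3796.7021 rpm, dir flips to −; running = −3796.7021
Stage 2 [20T→82T]: ω = 3796.7021×20/82 = 926.0249 rpm, dir flips to +; running = +926.0249
Stage 3 [75T→13T]: ω = 926.0249×75/13 = 5342.4514 rpm, dir flips to −; running = −5342.4514
Stage 4 [57T→13T]: ω = 5342.4514×57/13 = 23424.5946 rpm, dir flips to +; running = +23424.5946
Stage 5 [72T→67T]: ω = 23424.5946×72/67 = 25172.6987 rpm, dir flips to −; running = −25172.6987
Stage 6 [39T→72T]: ω = 25172.6987×39/72 = 13635.2118 rpm, dir flips to +; running = +13635.2118

+13635.2118 rpm (same as input, |ω| = 13635.2118 rpm)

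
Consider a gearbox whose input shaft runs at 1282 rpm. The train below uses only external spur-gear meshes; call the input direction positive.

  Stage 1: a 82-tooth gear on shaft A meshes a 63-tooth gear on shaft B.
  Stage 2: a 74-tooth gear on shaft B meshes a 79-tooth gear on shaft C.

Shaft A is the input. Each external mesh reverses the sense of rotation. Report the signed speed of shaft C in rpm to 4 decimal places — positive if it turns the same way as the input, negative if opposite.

Stage 1 [82T→63T]: ω = 1282.0000×82/63 = 1668.6349 rpm, dir flips to −; running = −1668.6349
Stage 2 [74T→79T]: ω = 1668.6349×74/79 = 1563.0251 rpm, dir flips to +; running = +1563.0251

+1563.0251 rpm (same as input, |ω| = 1563.0251 rpm)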